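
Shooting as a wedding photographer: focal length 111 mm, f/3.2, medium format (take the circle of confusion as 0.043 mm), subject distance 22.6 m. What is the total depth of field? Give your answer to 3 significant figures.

12.1 m

Hyperfocal distance H = f²/(N·c) + f = 111²/(3.2 × 0.043) + 111 = 12321/0.1376 + 111 ≈ 89653.2 mm ≈ 89.65 m.
Near limit Dn = s·(H − f)/(H + s − 2f) = 22600 × (89653.2 − 111) / (89653.2 + 22600 − 2 × 111) = 22600 × 89542.2 / 112031.2 ≈ 18063 mm.
Far limit Df = s·(H − f)/(H − s) = 22600 × (89653.2 − 111) / (89653.2 − 22600) = 22600 × 89542.2 / 67053.2 ≈ 30180 mm.
Depth of field = Df − Dn = 30180 − 18063 ≈ 12117 mm ≈ 12.1 m.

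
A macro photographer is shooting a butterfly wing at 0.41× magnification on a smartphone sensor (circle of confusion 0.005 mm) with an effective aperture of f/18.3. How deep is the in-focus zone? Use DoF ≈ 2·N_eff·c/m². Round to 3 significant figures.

1.09 mm

At magnification m, DoF ≈ 2·N_eff·c/m² = 2 × 18.3 × 0.005 / 0.41² = 0.183 / 0.1681 ≈ 1.09 mm.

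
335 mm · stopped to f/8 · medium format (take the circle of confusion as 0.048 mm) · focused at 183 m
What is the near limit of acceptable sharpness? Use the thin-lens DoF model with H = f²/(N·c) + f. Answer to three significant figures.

113 m

Hyperfocal distance H = f²/(N·c) + f = 335²/(8 × 0.048) + 335 = 112225/0.384 + 335 ≈ 292587.6 mm ≈ 292.6 m.
Near limit Dn = s·(H − f)/(H + s − 2f) = 183000 × (292587.6 − 335) / (292587.6 + 183000 − 2 × 335) = 183000 × 292252.6 / 474917.6 ≈ 112614 mm ≈ 113 m.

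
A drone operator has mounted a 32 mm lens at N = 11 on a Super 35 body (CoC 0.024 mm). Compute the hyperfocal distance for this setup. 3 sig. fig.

Hyperfocal distance H = f²/(N·c) + f = 32²/(11 × 0.024) + 32 = 1024/0.264 + 32 ≈ 3910.8 mm ≈ 3.91 m.

3.91 m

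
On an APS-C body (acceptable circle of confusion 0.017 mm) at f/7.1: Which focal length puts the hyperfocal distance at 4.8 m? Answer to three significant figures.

From H = f²/(N·c) + f, with f ≪ H: f ≈ √(H·N·c) = √(4800 × 7.1 × 0.017) = √579.36 ≈ 24.07 mm.
Exact: f² + N·c·f − N·c·H = 0 ⇒ f = (−N·c + √((N·c)² + 4·N·c·H))/2 = (−0.1207 + √2317.5)/2 ≈ 24.010 mm ≈ 24.0 mm.

24.0 mm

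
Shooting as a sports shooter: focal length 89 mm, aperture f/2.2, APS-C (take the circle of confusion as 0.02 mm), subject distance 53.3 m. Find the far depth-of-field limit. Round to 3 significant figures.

Hyperfocal distance H = f²/(N·c) + f = 89²/(2.2 × 0.02) + 89 = 7921/0.044 + 89 ≈ 180111.7 mm ≈ 180.1 m.
Far limit Df = s·(H − f)/(H − s) = 53300 × (180111.7 − 89) / (180111.7 − 53300) = 53300 × 180022.7 / 126811.7 ≈ 75665 mm ≈ 75.7 m.

75.7 m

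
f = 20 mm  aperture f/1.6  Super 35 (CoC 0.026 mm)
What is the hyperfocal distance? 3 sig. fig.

Hyperfocal distance H = f²/(N·c) + f = 20²/(1.6 × 0.026) + 20 = 400/0.0416 + 20 ≈ 9635.4 mm ≈ 9.64 m.

9.64 m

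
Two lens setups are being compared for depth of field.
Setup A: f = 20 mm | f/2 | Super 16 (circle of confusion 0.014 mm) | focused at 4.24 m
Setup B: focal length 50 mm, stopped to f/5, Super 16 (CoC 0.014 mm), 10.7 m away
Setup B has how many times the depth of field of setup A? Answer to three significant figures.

Setup A: H = 20²/(2×0.014) + 20 ≈ 14305.7 mm; DoF = Df − Dn = 6017.6 − 3273.1 ≈ 2744.5 mm.
Setup B: H = 50²/(5×0.014) + 50 ≈ 35764.3 mm; DoF = Df − Dn = 15246.5 − 8242.2 ≈ 7004.3 mm.
Ratio = 7004.3 / 2744.5 ≈ 2.55.

2.55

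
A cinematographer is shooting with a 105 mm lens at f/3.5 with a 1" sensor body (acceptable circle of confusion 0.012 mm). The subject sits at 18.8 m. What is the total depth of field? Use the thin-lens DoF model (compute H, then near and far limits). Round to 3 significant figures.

Hyperfocal distance H = f²/(N·c) + f = 105²/(3.5 × 0.012) + 105 = 11025/0.042 + 105 ≈ 262605.0 mm ≈ 262.6 m.
Near limit Dn = s·(H − f)/(H + s − 2f) = 18800 × (262605.0 − 105) / (262605.0 + 18800 − 2 × 105) = 18800 × 262500.0 / 281195.0 ≈ 17550.1 mm.
Far limit Df = s·(H − f)/(H − s) = 18800 × (262605.0 − 105) / (262605.0 − 18800) = 18800 × 262500.0 / 243805.0 ≈ 20241.6 mm.
Depth of field = Df − Dn = 20241.6 − 17550.1 ≈ 2691.5 mm ≈ 2.69 m.

2.69 m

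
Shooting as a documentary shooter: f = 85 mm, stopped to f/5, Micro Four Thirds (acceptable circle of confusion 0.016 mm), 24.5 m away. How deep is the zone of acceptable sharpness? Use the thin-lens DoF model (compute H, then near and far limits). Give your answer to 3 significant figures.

14.3 m

Hyperfocal distance H = f²/(N·c) + f = 85²/(5 × 0.016) + 85 = 7225/0.08 + 85 ≈ 90397.5 mm ≈ 90.40 m.
Near limit Dn = s·(H − f)/(H + s − 2f) = 24500 × (90397.5 − 85) / (90397.5 + 24500 − 2 × 85) = 24500 × 90312.5 / 114727.5 ≈ 19286 mm.
Far limit Df = s·(H − f)/(H − s) = 24500 × (90397.5 − 85) / (90397.5 − 24500) = 24500 × 90312.5 / 65897.5 ≈ 33577 mm.
Depth of field = Df − Dn = 33577 − 19286 ≈ 14291 mm ≈ 14.3 m.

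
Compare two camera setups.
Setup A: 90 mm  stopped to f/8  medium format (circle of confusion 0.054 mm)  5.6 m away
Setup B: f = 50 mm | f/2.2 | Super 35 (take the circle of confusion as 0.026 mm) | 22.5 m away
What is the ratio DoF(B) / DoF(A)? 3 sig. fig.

8.72

Setup A: H = 90²/(8×0.054) + 90 ≈ 18840.0 mm; DoF = Df − Dn = 7930.5 − 4328.1 ≈ 3602.4 mm.
Setup B: H = 50²/(2.2×0.026) + 50 ≈ 43756.3 mm; DoF = Df − Dn = 46264 − 14865 ≈ 31399 mm.
Ratio = 31399 / 3602.4 ≈ 8.72.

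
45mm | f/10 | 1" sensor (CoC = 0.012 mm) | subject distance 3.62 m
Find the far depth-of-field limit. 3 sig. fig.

Hyperfocal distance H = f²/(N·c) + f = 45²/(10 × 0.012) + 45 = 2025/0.12 + 45 ≈ 16920.0 mm ≈ 16.92 m.
Far limit Df = s·(H − f)/(H − s) = 3620 × (16920.0 − 45) / (16920.0 − 3620) = 3620 × 16875.0 / 13300.0 ≈ 4593.0 mm ≈ 4.59 m.

4.59 m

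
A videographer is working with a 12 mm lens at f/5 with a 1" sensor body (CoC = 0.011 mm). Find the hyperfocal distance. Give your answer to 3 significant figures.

Hyperfocal distance H = f²/(N·c) + f = 12²/(5 × 0.011) + 12 = 144/0.055 + 12 ≈ 2630.2 mm ≈ 2.63 m.

2.63 m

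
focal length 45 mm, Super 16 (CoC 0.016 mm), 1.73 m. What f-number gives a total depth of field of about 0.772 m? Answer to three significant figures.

Write h = H − f = f²/(N·c). The thin-lens limits are Dn = s·h/(h + (s−f)) and Df = s·h/(h − (s−f)), so DoF = Df − Dn = 2·s·(s−f)·h / (h² − (s−f)²).
That is a quadratic in h: DoF·h² − 2·s·(s−f)·h − DoF·(s−f)² = 0 ⇒ h = (s−f)·(s + √(s² + DoF²)) / DoF = 1685 × (1730 + √(1730² + 772²)) / 772 = 1685 × (1730 + 1894.44) / 772 ≈ 7910.8 mm.
Then N = f²/(c·h) = 45² / (0.016 × 7910.8) = 2025 / 126.57 ≈ 16.

f/16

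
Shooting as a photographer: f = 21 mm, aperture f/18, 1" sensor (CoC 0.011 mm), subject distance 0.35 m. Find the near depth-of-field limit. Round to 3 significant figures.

305 mm

Hyperfocal distance H = f²/(N·c) + f = 21²/(18 × 0.011) + 21 = 441/0.198 + 21 ≈ 2248.3 mm ≈ 2.248 m.
Near limit Dn = s·(H − f)/(H + s − 2f) = 350 × (2248.3 − 21) / (2248.3 + 350 − 2 × 21) = 350 × 2227.3 / 2556.3 ≈ 304.95 mm.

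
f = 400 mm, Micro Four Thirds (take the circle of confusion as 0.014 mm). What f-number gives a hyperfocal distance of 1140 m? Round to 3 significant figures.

f/10

Rearrange H = f²/(N·c) + f for N: N = f² / ((H − f)·c).
N = 400² / ((1140000 − 400) × 0.014) = 160000 / 15954 ≈ 10.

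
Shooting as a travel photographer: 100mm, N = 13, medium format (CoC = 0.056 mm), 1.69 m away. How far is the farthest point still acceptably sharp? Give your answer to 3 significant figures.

Hyperfocal distance H = f²/(N·c) + f = 100²/(13 × 0.056) + 100 = 10000/0.728 + 100 ≈ 13836.3 mm ≈ 13.84 m.
Far limit Df = s·(H − f)/(H − s) = 1690 × (13836.3 − 100) / (13836.3 − 1690) = 1690 × 13736.3 / 12146.3 ≈ 1911.2 mm ≈ 1.91 m.

1.91 m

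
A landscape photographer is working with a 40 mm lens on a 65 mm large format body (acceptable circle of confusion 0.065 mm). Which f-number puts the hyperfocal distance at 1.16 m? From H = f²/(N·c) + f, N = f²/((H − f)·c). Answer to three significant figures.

f/22

Rearrange H = f²/(N·c) + f for N: N = f² / ((H − f)·c).
N = 40² / ((1160 − 40) × 0.065) = 1600 / 72.80 ≈ 22.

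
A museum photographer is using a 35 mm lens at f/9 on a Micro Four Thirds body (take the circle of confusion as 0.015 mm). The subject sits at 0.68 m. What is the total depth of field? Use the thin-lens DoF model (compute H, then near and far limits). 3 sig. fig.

97.2 mm

Hyperfocal distance H = f²/(N·c) + f = 35²/(9 × 0.015) + 35 = 1225/0.135 + 35 ≈ 9109.1 mm ≈ 9.109 m.
Near limit Dn = s·(H − f)/(H + s − 2f) = 680 × (9109.1 − 35) / (9109.1 + 680 − 2 × 35) = 680 × 9074.1 / 9719.1 ≈ 634.872 mm.
Far limit Df = s·(H − f)/(H − s) = 680 × (9109.1 − 35) / (9109.1 − 680) = 680 × 9074.1 / 8429.1 ≈ 732.034 mm.
Depth of field = Df − Dn = 732.034 − 634.872 ≈ 97.162 mm.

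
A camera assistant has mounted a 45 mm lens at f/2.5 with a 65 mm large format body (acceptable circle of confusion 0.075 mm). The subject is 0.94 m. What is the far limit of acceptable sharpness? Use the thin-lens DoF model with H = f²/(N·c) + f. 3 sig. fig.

Hyperfocal distance H = f²/(N·c) + f = 45²/(2.5 × 0.075) + 45 = 2025/0.1875 + 45 ≈ 10845.0 mm ≈ 10.85 m.
Far limit Df = s·(H − f)/(H − s) = 940 × (10845.0 − 45) / (10845.0 − 940) = 940 × 10800.0 / 9905.0 ≈ 1024.9 mm ≈ 1.02 m.

1.02 m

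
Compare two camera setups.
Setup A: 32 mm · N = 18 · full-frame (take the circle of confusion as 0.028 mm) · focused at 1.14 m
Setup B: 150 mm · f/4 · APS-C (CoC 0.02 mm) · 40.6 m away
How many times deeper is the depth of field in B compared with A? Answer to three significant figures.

Setup A: H = 32²/(18×0.028) + 32 ≈ 2063.7 mm; DoF = Df − Dn = 2507.4 − 737.7 ≈ 1769.7 mm.
Setup B: H = 150²/(4×0.02) + 150 ≈ 281400.0 mm; DoF = Df − Dn = 47420 − 35495 ≈ 11925 mm.
Ratio = 11925 / 1769.7 ≈ 6.74.

6.74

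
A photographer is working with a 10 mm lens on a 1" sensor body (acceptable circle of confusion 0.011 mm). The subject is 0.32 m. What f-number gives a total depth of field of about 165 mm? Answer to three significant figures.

f/7.12

Write h = H − f = f²/(N·c). The thin-lens limits are Dn = s·h/(h + (s−f)) and Df = s·h/(h − (s−f)), so DoF = Df − Dn = 2·s·(s−f)·h / (h² − (s−f)²).
That is a quadratic in h: DoF·h² − 2·s·(s−f)·h − DoF·(s−f)² = 0 ⇒ h = (s−f)·(s + √(s² + DoF²)) / DoF = 310 × (320 + √(320² + 165²)) / 165 = 310 × (320 + 360.035) / 165 ≈ 1277.6 mm.
Then N = f²/(c·h) = 10² / (0.011 × 1277.6) = 100 / 14.054 ≈ 7.12.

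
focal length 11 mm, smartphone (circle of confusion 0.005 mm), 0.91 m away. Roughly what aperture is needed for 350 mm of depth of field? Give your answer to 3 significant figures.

f/5

Write h = H − f = f²/(N·c). The thin-lens limits are Dn = s·h/(h + (s−f)) and Df = s·h/(h − (s−f)), so DoF = Df − Dn = 2·s·(s−f)·h / (h² − (s−f)²).
That is a quadratic in h: DoF·h² − 2·s·(s−f)·h − DoF·(s−f)² = 0 ⇒ h = (s−f)·(s + √(s² + DoF²)) / DoF = 899 × (910 + √(910² + 350²)) / 350 = 899 × (910 + 974.987) / 350 ≈ 4841.7 mm.
Then N = f²/(c·h) = 11² / (0.005 × 4841.7) = 121 / 24.209 ≈ 5.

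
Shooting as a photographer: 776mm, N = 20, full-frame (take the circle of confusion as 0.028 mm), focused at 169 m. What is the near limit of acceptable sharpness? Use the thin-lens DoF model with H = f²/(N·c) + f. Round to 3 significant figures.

Hyperfocal distance H = f²/(N·c) + f = 776²/(20 × 0.028) + 776 = 602176/0.56 + 776 ≈ 1076090.3 mm ≈ 1076 m.
Near limit Dn = s·(H − f)/(H + s − 2f) = 169000 × (1076090.3 − 776) / (1076090.3 + 169000 − 2 × 776) = 169000 × 1075314.3 / 1243538.3 ≈ 146138 mm ≈ 146 m.

146 m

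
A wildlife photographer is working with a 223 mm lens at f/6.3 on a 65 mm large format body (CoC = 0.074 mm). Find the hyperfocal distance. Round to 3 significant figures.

Hyperfocal distance H = f²/(N·c) + f = 223²/(6.3 × 0.074) + 223 = 49729/0.4662 + 223 ≈ 106891.8 mm ≈ 107 m.

107 m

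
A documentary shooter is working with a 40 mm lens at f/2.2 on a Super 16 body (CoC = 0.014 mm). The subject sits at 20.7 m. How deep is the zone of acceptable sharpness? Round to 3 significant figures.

19.6 m

Hyperfocal distance H = f²/(N·c) + f = 40²/(2.2 × 0.014) + 40 = 1600/0.0308 + 40 ≈ 51988.1 mm ≈ 51.99 m.
Near limit Dn = s·(H − f)/(H + s − 2f) = 20700 × (51988.1 − 40) / (51988.1 + 20700 − 2 × 40) = 20700 × 51948.1 / 72608.1 ≈ 14810 mm.
Far limit Df = s·(H − f)/(H − s) = 20700 × (51988.1 − 40) / (51988.1 − 20700) = 20700 × 51948.1 / 31288.1 ≈ 34369 mm.
Depth of field = Df − Dn = 34369 − 14810 ≈ 19559 mm ≈ 19.6 m.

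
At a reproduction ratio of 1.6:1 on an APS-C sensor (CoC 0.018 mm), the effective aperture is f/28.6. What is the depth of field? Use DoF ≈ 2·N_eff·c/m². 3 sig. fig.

At magnification m, DoF ≈ 2·N_eff·c/m² = 2 × 28.6 × 0.018 / 1.6² = 1.03 / 2.56 ≈ 0.402 mm.

0.402 mm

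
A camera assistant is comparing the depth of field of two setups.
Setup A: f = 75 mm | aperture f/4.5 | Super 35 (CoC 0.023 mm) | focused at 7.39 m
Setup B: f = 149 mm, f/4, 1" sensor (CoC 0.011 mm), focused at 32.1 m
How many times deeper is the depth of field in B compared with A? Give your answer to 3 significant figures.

2.01

Setup A: H = 75²/(4.5×0.023) + 75 ≈ 54422.8 mm; DoF = Df − Dn = 8539.4 − 6513.3 ≈ 2026.1 mm.
Setup B: H = 149²/(4×0.011) + 149 ≈ 504717.2 mm; DoF = Df − Dn = 34270.1 − 30188.4 ≈ 4081.7 mm.
Ratio = 4081.7 / 2026.1 ≈ 2.01.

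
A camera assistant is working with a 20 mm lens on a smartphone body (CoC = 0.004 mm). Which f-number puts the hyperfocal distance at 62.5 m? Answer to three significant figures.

Rearrange H = f²/(N·c) + f for N: N = f² / ((H − f)·c).
N = 20² / ((62500 − 20) × 0.004) = 400 / 249.9 ≈ 1.60.

f/1.60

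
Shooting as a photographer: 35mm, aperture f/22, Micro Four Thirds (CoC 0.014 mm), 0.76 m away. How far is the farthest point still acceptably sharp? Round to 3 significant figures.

Hyperfocal distance H = f²/(N·c) + f = 35²/(22 × 0.014) + 35 = 1225/0.308 + 35 ≈ 4012.3 mm ≈ 4.012 m.
Far limit Df = s·(H − f)/(H − s) = 760 × (4012.3 − 35) / (4012.3 − 760) = 760 × 3977.3 / 3252.3 ≈ 929.42 mm ≈ 0.929 m.

0.929 m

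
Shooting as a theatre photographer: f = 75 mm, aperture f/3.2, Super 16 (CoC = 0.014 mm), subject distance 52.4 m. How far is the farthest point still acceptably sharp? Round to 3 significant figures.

89.8 m

Hyperfocal distance H = f²/(N·c) + f = 75²/(3.2 × 0.014) + 75 = 5625/0.0448 + 75 ≈ 125633.0 mm ≈ 125.6 m.
Far limit Df = s·(H − f)/(H − s) = 52400 × (125633.0 − 75) / (125633.0 − 52400) = 52400 × 125558.0 / 73233.0 ≈ 89840 mm ≈ 89.8 m.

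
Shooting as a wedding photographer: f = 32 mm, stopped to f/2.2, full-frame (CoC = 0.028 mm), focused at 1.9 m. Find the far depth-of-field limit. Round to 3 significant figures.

Hyperfocal distance H = f²/(N·c) + f = 32²/(2.2 × 0.028) + 32 = 1024/0.0616 + 32 ≈ 16655.4 mm ≈ 16.66 m.
Far limit Df = s·(H − f)/(H − s) = 1900 × (16655.4 − 32) / (16655.4 − 1900) = 1900 × 16623.4 / 14755.4 ≈ 2140.5 mm ≈ 2.14 m.

2.14 m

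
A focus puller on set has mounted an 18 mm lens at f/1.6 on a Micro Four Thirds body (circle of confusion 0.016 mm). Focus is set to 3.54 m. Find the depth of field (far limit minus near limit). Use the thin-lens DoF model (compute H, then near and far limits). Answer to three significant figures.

Hyperfocal distance H = f²/(N·c) + f = 18²/(1.6 × 0.016) + 18 = 324/0.0256 + 18 ≈ 12674.2 mm ≈ 12.67 m.
Near limit Dn = s·(H − f)/(H + s − 2f) = 3540 × (12674.2 − 18) / (12674.2 + 3540 − 2 × 18) = 3540 × 12656.2 / 16178.2 ≈ 2769.3 mm.
Far limit Df = s·(H − f)/(H − s) = 3540 × (12674.2 − 18) / (12674.2 − 3540) = 3540 × 12656.2 / 9134.2 ≈ 4905.0 mm.
Depth of field = Df − Dn = 4905.0 − 2769.3 ≈ 2135.7 mm ≈ 2.14 m.

2.14 m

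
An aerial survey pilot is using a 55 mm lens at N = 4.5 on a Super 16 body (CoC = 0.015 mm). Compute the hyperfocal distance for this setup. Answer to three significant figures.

Hyperfocal distance H = f²/(N·c) + f = 55²/(4.5 × 0.015) + 55 = 3025/0.0675 + 55 ≈ 44869.8 mm ≈ 44.9 m.

44.9 m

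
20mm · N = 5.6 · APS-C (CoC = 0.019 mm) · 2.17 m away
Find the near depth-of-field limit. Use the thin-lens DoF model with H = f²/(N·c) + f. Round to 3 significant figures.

1.38 m

Hyperfocal distance H = f²/(N·c) + f = 20²/(5.6 × 0.019) + 20 = 400/0.1064 + 20 ≈ 3779.4 mm ≈ 3.779 m.
Near limit Dn = s·(H − f)/(H + s − 2f) = 2170 × (3779.4 − 20) / (3779.4 + 2170 − 2 × 20) = 2170 × 3759.4 / 5909.4 ≈ 1380.5 mm ≈ 1.38 m.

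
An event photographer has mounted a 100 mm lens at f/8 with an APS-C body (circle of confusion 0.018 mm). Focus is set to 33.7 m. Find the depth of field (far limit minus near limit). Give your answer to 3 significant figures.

Hyperfocal distance H = f²/(N·c) + f = 100²/(8 × 0.018) + 100 = 10000/0.144 + 100 ≈ 69544.4 mm ≈ 69.54 m.
Near limit Dn = s·(H − f)/(H + s − 2f) = 33700 × (69544.4 − 100) / (69544.4 + 33700 − 2 × 100) = 33700 × 69444.4 / 103044.4 ≈ 22711 mm.
Far limit Df = s·(H − f)/(H − s) = 33700 × (69544.4 − 100) / (69544.4 − 33700) = 33700 × 69444.4 / 35844.4 ≈ 65290 mm.
Depth of field = Df − Dn = 65290 − 22711 ≈ 42579 mm ≈ 42.6 m.

42.6 m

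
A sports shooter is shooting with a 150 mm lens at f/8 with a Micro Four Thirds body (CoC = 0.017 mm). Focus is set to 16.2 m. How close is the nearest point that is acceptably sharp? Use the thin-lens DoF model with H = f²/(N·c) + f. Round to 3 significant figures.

Hyperfocal distance H = f²/(N·c) + f = 150²/(8 × 0.017) + 150 = 22500/0.136 + 150 ≈ 165591.2 mm ≈ 165.6 m.
Near limit Dn = s·(H − f)/(H + s − 2f) = 16200 × (165591.2 − 150) / (165591.2 + 16200 − 2 × 150) = 16200 × 165441.2 / 181491.2 ≈ 14767 mm ≈ 14.8 m.

14.8 m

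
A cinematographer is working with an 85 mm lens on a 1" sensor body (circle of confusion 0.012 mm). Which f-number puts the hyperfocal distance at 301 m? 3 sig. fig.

Rearrange H = f²/(N·c) + f for N: N = f² / ((H − f)·c).
N = 85² / ((301000 − 85) × 0.012) = 7225 / 3611 ≈ 2.00.

f/2.00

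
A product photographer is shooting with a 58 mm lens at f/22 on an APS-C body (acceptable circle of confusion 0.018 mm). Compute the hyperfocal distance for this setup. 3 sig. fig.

8.55 m

Hyperfocal distance H = f²/(N·c) + f = 58²/(22 × 0.018) + 58 = 3364/0.396 + 58 ≈ 8552.9 mm ≈ 8.55 m.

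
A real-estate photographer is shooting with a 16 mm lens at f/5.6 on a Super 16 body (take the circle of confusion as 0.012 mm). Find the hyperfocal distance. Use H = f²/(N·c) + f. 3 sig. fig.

Hyperfocal distance H = f²/(N·c) + f = 16²/(5.6 × 0.012) + 16 = 256/0.0672 + 16 ≈ 3825.5 mm ≈ 3.83 m.

3.83 m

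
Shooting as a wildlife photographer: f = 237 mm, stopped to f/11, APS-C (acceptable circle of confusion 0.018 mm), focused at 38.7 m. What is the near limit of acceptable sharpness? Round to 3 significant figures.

34.1 m

Hyperfocal distance H = f²/(N·c) + f = 237²/(11 × 0.018) + 237 = 56169/0.198 + 237 ≈ 283918.8 mm ≈ 283.9 m.
Near limit Dn = s·(H − f)/(H + s − 2f) = 38700 × (283918.8 − 237) / (283918.8 + 38700 − 2 × 237) = 38700 × 283681.8 / 322144.8 ≈ 34079 mm ≈ 34.1 m.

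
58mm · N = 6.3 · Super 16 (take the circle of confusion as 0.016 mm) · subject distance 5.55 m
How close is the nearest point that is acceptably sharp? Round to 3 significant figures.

4.77 m

Hyperfocal distance H = f²/(N·c) + f = 58²/(6.3 × 0.016) + 58 = 3364/0.1008 + 58 ≈ 33431.0 mm ≈ 33.43 m.
Near limit Dn = s·(H − f)/(H + s − 2f) = 5550 × (33431.0 − 58) / (33431.0 + 5550 − 2 × 58) = 5550 × 33373.0 / 38865.0 ≈ 4765.7 mm ≈ 4.77 m.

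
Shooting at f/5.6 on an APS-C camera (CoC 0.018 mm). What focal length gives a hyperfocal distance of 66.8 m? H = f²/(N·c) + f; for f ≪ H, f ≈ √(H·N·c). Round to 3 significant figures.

From H = f²/(N·c) + f, with f ≪ H: f ≈ √(H·N·c) = √(66800 × 5.6 × 0.018) = √6733.4 ≈ 82.06 mm.
Exact: f² + N·c·f − N·c·H = 0 ⇒ f = (−N·c + √((N·c)² + 4·N·c·H))/2 = (−0.1008 + √26934)/2 ≈ 82.007 mm ≈ 82.0 mm.

82.0 mm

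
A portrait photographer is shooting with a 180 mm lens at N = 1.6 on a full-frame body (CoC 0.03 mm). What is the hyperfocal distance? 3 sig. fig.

Hyperfocal distance H = f²/(N·c) + f = 180²/(1.6 × 0.03) + 180 = 32400/0.048 + 180 ≈ 675180.0 mm ≈ 675 m.

675 m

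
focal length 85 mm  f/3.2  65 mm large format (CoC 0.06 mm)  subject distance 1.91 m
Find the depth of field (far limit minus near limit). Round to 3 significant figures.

Hyperfocal distance H = f²/(N·c) + f = 85²/(3.2 × 0.06) + 85 = 7225/0.192 + 85 ≈ 37715.2 mm ≈ 37.72 m.
Near limit Dn = s·(H − f)/(H + s − 2f) = 1910 × (37715.2 − 85) / (37715.2 + 1910 − 2 × 85) = 1910 × 37630.2 / 39455.2 ≈ 1821.65 mm.
Far limit Df = s·(H − f)/(H − s) = 1910 × (37715.2 − 85) / (37715.2 − 1910) = 1910 × 37630.2 / 35805.2 ≈ 2007.35 mm.
Depth of field = Df − Dn = 2007.35 − 1821.65 ≈ 185.70 mm.

186 mm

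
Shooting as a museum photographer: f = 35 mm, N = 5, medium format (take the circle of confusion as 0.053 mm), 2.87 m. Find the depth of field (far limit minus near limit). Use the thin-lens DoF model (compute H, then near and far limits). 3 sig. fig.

5.64 m

Hyperfocal distance H = f²/(N·c) + f = 35²/(5 × 0.053) + 35 = 1225/0.265 + 35 ≈ 4657.6 mm ≈ 4.658 m.
Near limit Dn = s·(H − f)/(H + s − 2f) = 2870 × (4657.6 − 35) / (4657.6 + 2870 − 2 × 35) = 2870 × 4622.6 / 7457.6 ≈ 1779.0 mm.
Far limit Df = s·(H − f)/(H − s) = 2870 × (4657.6 − 35) / (4657.6 − 2870) = 2870 × 4622.6 / 1787.6 ≈ 7421.5 mm.
Depth of field = Df − Dn = 7421.5 − 1779.0 ≈ 5642.5 mm ≈ 5.64 m.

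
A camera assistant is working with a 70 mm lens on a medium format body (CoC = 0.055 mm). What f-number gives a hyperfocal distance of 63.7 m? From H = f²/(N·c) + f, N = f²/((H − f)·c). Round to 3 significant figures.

Rearrange H = f²/(N·c) + f for N: N = f² / ((H − f)·c).
N = 70² / ((63700 − 70) × 0.055) = 4900 / 3500 ≈ 1.40.

f/1.40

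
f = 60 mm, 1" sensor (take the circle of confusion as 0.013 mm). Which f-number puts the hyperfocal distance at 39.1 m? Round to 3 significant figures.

Rearrange H = f²/(N·c) + f for N: N = f² / ((H − f)·c).
N = 60² / ((39100 − 60) × 0.013) = 3600 / 507.5 ≈ 7.09.

f/7.09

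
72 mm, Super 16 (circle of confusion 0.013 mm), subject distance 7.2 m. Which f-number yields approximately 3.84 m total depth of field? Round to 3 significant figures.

f/14

Write h = H − f = f²/(N·c). The thin-lens limits are Dn = s·h/(h + (s−f)) and Df = s·h/(h − (s−f)), so DoF = Df − Dn = 2·s·(s−f)·h / (h² − (s−f)²).
That is a quadratic in h: DoF·h² − 2·s·(s−f)·h − DoF·(s−f)² = 0 ⇒ h = (s−f)·(s + √(s² + DoF²)) / DoF = 7128 × (7200 + √(7200² + 3840²)) / 3840 = 7128 × (7200 + 8160.00) / 3840 ≈ 28512 mm.
Then N = f²/(c·h) = 72² / (0.013 × 28512) = 5184 / 370.66 ≈ 14.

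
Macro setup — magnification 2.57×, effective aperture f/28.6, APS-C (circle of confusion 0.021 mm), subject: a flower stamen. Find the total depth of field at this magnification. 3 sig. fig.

0.182 mm

At magnification m, DoF ≈ 2·N_eff·c/m² = 2 × 28.6 × 0.021 / 2.57² = 1.201 / 6.605 ≈ 0.182 mm.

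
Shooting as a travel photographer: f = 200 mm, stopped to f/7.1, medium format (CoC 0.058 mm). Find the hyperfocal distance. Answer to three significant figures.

97.3 m

Hyperfocal distance H = f²/(N·c) + f = 200²/(7.1 × 0.058) + 200 = 40000/0.4118 + 200 ≈ 97334.5 mm ≈ 97.3 m.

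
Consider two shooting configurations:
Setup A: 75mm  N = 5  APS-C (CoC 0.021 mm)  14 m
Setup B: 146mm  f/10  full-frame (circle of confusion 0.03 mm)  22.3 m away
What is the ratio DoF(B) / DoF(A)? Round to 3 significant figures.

Setup A: H = 75²/(5×0.021) + 75 ≈ 53646.4 mm; DoF = Df − Dn = 18917.2 − 11111.7 ≈ 7805.5 mm.
Setup B: H = 146²/(10×0.03) + 146 ≈ 71199.3 mm; DoF = Df − Dn = 32403 − 17000 ≈ 15403 mm.
Ratio = 15403 / 7805.5 ≈ 1.97.

1.97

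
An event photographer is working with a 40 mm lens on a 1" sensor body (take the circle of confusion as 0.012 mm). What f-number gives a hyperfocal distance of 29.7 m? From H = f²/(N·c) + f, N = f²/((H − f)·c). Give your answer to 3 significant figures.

f/4.50

Rearrange H = f²/(N·c) + f for N: N = f² / ((H − f)·c).
N = 40² / ((29700 − 40) × 0.012) = 1600 / 355.9 ≈ 4.50.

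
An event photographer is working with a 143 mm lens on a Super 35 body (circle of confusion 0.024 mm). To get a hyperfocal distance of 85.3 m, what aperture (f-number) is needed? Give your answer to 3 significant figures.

Rearrange H = f²/(N·c) + f for N: N = f² / ((H − f)·c).
N = 143² / ((85300 − 143) × 0.024) = 20449 / 2044 ≈ 10.

f/10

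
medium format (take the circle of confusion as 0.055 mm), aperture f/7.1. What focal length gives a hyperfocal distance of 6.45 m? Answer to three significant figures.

From H = f²/(N·c) + f, with f ≪ H: f ≈ √(H·N·c) = √(6450 × 7.1 × 0.055) = √2518.7 ≈ 50.19 mm.
Exact: f² + N·c·f − N·c·H = 0 ⇒ f = (−N·c + √((N·c)² + 4·N·c·H))/2 = (−0.3905 + √10075)/2 ≈ 49.992 mm ≈ 50.0 mm.

50.0 mm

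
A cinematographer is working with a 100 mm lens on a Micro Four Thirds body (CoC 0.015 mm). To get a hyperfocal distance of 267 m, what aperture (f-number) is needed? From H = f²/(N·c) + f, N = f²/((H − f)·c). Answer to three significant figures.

f/2.50

Rearrange H = f²/(N·c) + f for N: N = f² / ((H − f)·c).
N = 100² / ((267000 − 100) × 0.015) = 10000 / 4004 ≈ 2.50.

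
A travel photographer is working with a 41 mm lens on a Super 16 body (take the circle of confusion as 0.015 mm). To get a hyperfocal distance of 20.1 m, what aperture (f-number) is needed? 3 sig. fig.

Rearrange H = f²/(N·c) + f for N: N = f² / ((H − f)·c).
N = 41² / ((20100 − 41) × 0.015) = 1681 / 300.9 ≈ 5.59.

f/5.59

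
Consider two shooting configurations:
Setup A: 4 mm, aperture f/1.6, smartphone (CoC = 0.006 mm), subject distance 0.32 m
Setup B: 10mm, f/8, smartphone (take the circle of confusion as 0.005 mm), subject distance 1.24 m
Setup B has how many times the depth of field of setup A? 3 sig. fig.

Setup A: H = 4²/(1.6×0.006) + 4 ≈ 1670.7 mm; DoF = Df − Dn = 394.87 − 269.00 ≈ 125.87 mm.
Setup B: H = 10²/(8×0.005) + 10 ≈ 2510.0 mm; DoF = Df − Dn = 2440.9 − 831.1 ≈ 1609.8 mm.
Ratio = 1609.8 / 125.87 ≈ 12.8.

12.8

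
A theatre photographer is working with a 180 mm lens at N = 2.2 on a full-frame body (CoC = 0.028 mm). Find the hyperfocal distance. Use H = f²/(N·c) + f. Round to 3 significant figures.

526 m

Hyperfocal distance H = f²/(N·c) + f = 180²/(2.2 × 0.028) + 180 = 32400/0.0616 + 180 ≈ 526154.0 mm ≈ 526 m.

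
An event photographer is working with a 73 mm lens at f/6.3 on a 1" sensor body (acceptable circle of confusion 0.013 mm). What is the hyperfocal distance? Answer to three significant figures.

65.1 m

Hyperfocal distance H = f²/(N·c) + f = 73²/(6.3 × 0.013) + 73 = 5329/0.0819 + 73 ≈ 65140.2 mm ≈ 65.1 m.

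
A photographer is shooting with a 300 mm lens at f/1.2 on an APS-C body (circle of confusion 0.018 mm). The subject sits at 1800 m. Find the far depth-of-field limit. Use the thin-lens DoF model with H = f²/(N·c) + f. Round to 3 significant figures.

3170 m

Hyperfocal distance H = f²/(N·c) + f = 300²/(1.2 × 0.018) + 300 = 90000/0.0216 + 300 ≈ 4166966.7 mm ≈ 4167 m.
Far limit Df = s·(H − f)/(H − s) = 1800000 × (4166966.7 − 300) / (4166966.7 − 1800000) = 1800000 × 4166666.7 / 2366966.7 ≈ 3168612 mm ≈ 3170 m.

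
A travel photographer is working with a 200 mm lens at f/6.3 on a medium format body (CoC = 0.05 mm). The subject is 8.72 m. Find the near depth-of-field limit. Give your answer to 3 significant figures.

8.17 m

Hyperfocal distance H = f²/(N·c) + f = 200²/(6.3 × 0.05) + 200 = 40000/0.315 + 200 ≈ 127184.1 mm ≈ 127.2 m.
Near limit Dn = s·(H − f)/(H + s − 2f) = 8720 × (127184.1 − 200) / (127184.1 + 8720 − 2 × 200) = 8720 × 126984.1 / 135504.1 ≈ 8171.7 mm ≈ 8.17 m.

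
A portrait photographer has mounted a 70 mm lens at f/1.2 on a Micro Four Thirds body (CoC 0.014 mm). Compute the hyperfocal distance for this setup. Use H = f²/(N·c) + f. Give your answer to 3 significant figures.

Hyperfocal distance H = f²/(N·c) + f = 70²/(1.2 × 0.014) + 70 = 4900/0.0168 + 70 ≈ 291736.7 mm ≈ 292 m.

292 m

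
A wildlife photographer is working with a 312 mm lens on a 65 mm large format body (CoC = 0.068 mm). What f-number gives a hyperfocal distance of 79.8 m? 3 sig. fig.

Rearrange H = f²/(N·c) + f for N: N = f² / ((H − f)·c).
N = 312² / ((79800 − 312) × 0.068) = 97344 / 5405 ≈ 18.

f/18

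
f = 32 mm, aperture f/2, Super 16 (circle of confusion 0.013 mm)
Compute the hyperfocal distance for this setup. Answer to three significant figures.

Hyperfocal distance H = f²/(N·c) + f = 32²/(2 × 0.013) + 32 = 1024/0.026 + 32 ≈ 39416.6 mm ≈ 39.4 m.

39.4 m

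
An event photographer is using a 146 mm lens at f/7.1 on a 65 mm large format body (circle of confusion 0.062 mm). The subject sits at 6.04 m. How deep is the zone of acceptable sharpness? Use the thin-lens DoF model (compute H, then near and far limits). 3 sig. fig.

1.49 m

Hyperfocal distance H = f²/(N·c) + f = 146²/(7.1 × 0.062) + 146 = 21316/0.4402 + 146 ≈ 48569.4 mm ≈ 48.57 m.
Near limit Dn = s·(H − f)/(H + s − 2f) = 6040 × (48569.4 − 146) / (48569.4 + 6040 − 2 × 146) = 6040 × 48423.4 / 54317.4 ≈ 5384.6 mm.
Far limit Df = s·(H − f)/(H − s) = 6040 × (48569.4 − 146) / (48569.4 − 6040) = 6040 × 48423.4 / 42529.4 ≈ 6877.1 mm.
Depth of field = Df − Dn = 6877.1 − 5384.6 ≈ 1492.5 mm ≈ 1.49 m.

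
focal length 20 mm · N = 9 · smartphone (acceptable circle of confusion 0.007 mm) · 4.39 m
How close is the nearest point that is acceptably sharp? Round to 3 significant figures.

2.60 m

Hyperfocal distance H = f²/(N·c) + f = 20²/(9 × 0.007) + 20 = 400/0.063 + 20 ≈ 6369.2 mm ≈ 6.369 m.
Near limit Dn = s·(H − f)/(H + s − 2f) = 4390 × (6369.2 − 20) / (6369.2 + 4390 − 2 × 20) = 4390 × 6349.2 / 10719.2 ≈ 2600.3 mm ≈ 2.60 m.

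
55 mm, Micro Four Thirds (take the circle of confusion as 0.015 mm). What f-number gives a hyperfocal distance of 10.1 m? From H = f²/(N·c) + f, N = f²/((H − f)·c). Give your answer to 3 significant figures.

f/20.1

Rearrange H = f²/(N·c) + f for N: N = f² / ((H − f)·c).
N = 55² / ((10100 − 55) × 0.015) = 3025 / 150.7 ≈ 20.1.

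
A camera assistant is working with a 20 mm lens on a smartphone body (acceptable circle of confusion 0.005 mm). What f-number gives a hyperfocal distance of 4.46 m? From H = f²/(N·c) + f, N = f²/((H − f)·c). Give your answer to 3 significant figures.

Rearrange H = f²/(N·c) + f for N: N = f² / ((H − f)·c).
N = 20² / ((4460 − 20) × 0.005) = 400 / 22.20 ≈ 18.

f/18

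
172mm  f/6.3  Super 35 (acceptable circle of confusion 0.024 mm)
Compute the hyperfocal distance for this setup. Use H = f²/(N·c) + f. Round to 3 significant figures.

Hyperfocal distance H = f²/(N·c) + f = 172²/(6.3 × 0.024) + 172 = 29584/0.1512 + 172 ≈ 195833.4 mm ≈ 196 m.

196 m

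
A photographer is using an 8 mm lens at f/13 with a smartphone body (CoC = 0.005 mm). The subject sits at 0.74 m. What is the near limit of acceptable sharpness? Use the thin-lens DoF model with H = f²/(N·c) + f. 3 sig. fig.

424 mm

Hyperfocal distance H = f²/(N·c) + f = 8²/(13 × 0.005) + 8 = 64/0.065 + 8 ≈ 992.6 mm ≈ 0.993 m.
Near limit Dn = s·(H − f)/(H + s − 2f) = 740 × (992.6 − 8) / (992.6 + 740 − 2 × 8) = 740 × 984.6 / 1716.6 ≈ 424.45 mm.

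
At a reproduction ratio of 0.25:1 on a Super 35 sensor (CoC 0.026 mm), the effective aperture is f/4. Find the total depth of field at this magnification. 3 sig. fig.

3.33 mm

At magnification m, DoF ≈ 2·N_eff·c/m² = 2 × 4 × 0.026 / 0.25² = 0.208 / 0.0625 ≈ 3.33 mm.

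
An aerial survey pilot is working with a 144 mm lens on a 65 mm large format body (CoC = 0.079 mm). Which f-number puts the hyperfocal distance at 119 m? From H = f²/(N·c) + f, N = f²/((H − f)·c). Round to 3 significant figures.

f/2.21

Rearrange H = f²/(N·c) + f for N: N = f² / ((H − f)·c).
N = 144² / ((119000 − 144) × 0.079) = 20736 / 9390 ≈ 2.21.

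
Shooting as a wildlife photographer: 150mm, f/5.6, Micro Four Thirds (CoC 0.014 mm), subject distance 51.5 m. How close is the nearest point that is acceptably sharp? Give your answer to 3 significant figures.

Hyperfocal distance H = f²/(N·c) + f = 150²/(5.6 × 0.014) + 150 = 22500/0.0784 + 150 ≈ 287139.8 mm ≈ 287.1 m.
Near limit Dn = s·(H − f)/(H + s − 2f) = 51500 × (287139.8 − 150) / (287139.8 + 51500 − 2 × 150) = 51500 × 286989.8 / 338339.8 ≈ 43684 mm ≈ 43.7 m.

43.7 m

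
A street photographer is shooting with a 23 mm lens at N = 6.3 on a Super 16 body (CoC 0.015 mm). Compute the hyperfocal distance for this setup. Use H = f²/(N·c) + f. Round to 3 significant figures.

Hyperfocal distance H = f²/(N·c) + f = 23²/(6.3 × 0.015) + 23 = 529/0.0945 + 23 ≈ 5620.9 mm ≈ 5.62 m.

5.62 m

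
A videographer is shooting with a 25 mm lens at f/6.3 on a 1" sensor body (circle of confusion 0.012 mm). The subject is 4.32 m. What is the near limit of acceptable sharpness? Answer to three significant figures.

2.84 m

Hyperfocal distance H = f²/(N·c) + f = 25²/(6.3 × 0.012) + 25 = 625/0.0756 + 25 ≈ 8292.2 mm ≈ 8.292 m.
Near limit Dn = s·(H − f)/(H + s − 2f) = 4320 × (8292.2 − 25) / (8292.2 + 4320 − 2 × 25) = 4320 × 8267.2 / 12562.2 ≈ 2843.0 mm ≈ 2.84 m.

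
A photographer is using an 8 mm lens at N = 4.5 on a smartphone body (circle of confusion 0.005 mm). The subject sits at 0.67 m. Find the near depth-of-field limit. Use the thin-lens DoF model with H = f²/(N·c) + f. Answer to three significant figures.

0.544 m

Hyperfocal distance H = f²/(N·c) + f = 8²/(4.5 × 0.005) + 8 = 64/0.0225 + 8 ≈ 2852.4 mm ≈ 2.852 m.
Near limit Dn = s·(H − f)/(H + s − 2f) = 670 × (2852.4 − 8) / (2852.4 + 670 − 2 × 8) = 670 × 2844.4 / 3506.4 ≈ 543.51 mm ≈ 0.544 m.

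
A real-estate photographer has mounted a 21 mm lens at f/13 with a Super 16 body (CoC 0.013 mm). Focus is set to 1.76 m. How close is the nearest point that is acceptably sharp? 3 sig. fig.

1.06 m

Hyperfocal distance H = f²/(N·c) + f = 21²/(13 × 0.013) + 21 = 441/0.169 + 21 ≈ 2630.5 mm ≈ 2.630 m.
Near limit Dn = s·(H − f)/(H + s − 2f) = 1760 × (2630.5 − 21) / (2630.5 + 1760 − 2 × 21) = 1760 × 2609.5 / 4348.5 ≈ 1056.2 mm ≈ 1.06 m.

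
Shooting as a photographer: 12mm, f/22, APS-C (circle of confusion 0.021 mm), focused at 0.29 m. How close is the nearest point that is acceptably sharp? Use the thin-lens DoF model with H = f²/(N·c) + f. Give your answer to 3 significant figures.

153 mm

Hyperfocal distance H = f²/(N·c) + f = 12²/(22 × 0.021) + 12 = 144/0.462 + 12 ≈ 323.7 mm ≈ 0.324 m.
Near limit Dn = s·(H − f)/(H + s − 2f) = 290 × (323.7 − 12) / (323.7 + 290 − 2 × 12) = 290 × 311.7 / 589.7 ≈ 153.28 mm.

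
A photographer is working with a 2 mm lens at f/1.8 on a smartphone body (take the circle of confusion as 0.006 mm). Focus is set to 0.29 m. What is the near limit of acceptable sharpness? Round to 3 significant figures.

163 mm

Hyperfocal distance H = f²/(N·c) + f = 2²/(1.8 × 0.006) + 2 = 4/0.0108 + 2 ≈ 372.4 mm ≈ 0.372 m.
Near limit Dn = s·(H − f)/(H + s − 2f) = 290 × (372.4 − 2) / (372.4 + 290 − 2 × 2) = 290 × 370.4 / 658.4 ≈ 163.14 mm.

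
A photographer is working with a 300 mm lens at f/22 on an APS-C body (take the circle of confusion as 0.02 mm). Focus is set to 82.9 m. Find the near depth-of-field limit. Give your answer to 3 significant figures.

Hyperfocal distance H = f²/(N·c) + f = 300²/(22 × 0.02) + 300 = 90000/0.44 + 300 ≈ 204845.5 mm ≈ 204.8 m.
Near limit Dn = s·(H − f)/(H + s − 2f) = 82900 × (204845.5 − 300) / (204845.5 + 82900 − 2 × 300) = 82900 × 204545.5 / 287145.5 ≈ 59053 mm ≈ 59.1 m.

59.1 m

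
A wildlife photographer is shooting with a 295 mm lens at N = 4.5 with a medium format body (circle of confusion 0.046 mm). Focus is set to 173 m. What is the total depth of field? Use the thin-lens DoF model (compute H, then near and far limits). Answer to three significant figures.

171 m

Hyperfocal distance H = f²/(N·c) + f = 295²/(4.5 × 0.046) + 295 = 87025/0.207 + 295 ≈ 420705.6 mm ≈ 420.7 m.
Near limit Dn = s·(H − f)/(H + s − 2f) = 173000 × (420705.6 − 295) / (420705.6 + 173000 − 2 × 295) = 173000 × 420410.6 / 593115.6 ≈ 122625 mm.
Far limit Df = s·(H − f)/(H − s) = 173000 × (420705.6 − 295) / (420705.6 − 173000) = 173000 × 420410.6 / 247705.6 ≈ 293619 mm.
Depth of field = Df − Dn = 293619 − 122625 ≈ 170994 mm ≈ 171 m.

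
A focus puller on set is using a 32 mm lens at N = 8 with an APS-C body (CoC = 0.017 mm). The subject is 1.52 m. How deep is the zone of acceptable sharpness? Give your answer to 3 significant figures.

0.625 m

Hyperfocal distance H = f²/(N·c) + f = 32²/(8 × 0.017) + 32 = 1024/0.136 + 32 ≈ 7561.4 mm ≈ 7.561 m.
Near limit Dn = s·(H − f)/(H + s − 2f) = 1520 × (7561.4 − 32) / (7561.4 + 1520 − 2 × 32) = 1520 × 7529.4 / 9017.4 ≈ 1269.18 mm.
Far limit Df = s·(H − f)/(H − s) = 1520 × (7561.4 − 32) / (7561.4 − 1520) = 1520 × 7529.4 / 6041.4 ≈ 1894.38 mm.
Depth of field = Df − Dn = 1894.38 − 1269.18 ≈ 625.20 mm ≈ 0.625 m.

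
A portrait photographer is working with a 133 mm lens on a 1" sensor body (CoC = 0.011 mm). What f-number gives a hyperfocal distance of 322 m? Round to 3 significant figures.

Rearrange H = f²/(N·c) + f for N: N = f² / ((H − f)·c).
N = 133² / ((322000 − 133) × 0.011) = 17689 / 3541 ≈ 5.

f/5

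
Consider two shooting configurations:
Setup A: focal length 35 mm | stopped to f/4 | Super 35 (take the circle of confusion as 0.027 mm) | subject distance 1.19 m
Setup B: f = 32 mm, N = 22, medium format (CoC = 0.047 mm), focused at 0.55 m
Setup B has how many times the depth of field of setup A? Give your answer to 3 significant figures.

3.23

Setup A: H = 35²/(4×0.027) + 35 ≈ 11377.6 mm; DoF = Df − Dn = 1324.91 − 1080.02 ≈ 244.89 mm.
Setup B: H = 32²/(22×0.047) + 32 ≈ 1022.3 mm; DoF = Df − Dn = 1153.18 − 361.12 ≈ 792.06 mm.
Ratio = 792.06 / 244.89 ≈ 3.23.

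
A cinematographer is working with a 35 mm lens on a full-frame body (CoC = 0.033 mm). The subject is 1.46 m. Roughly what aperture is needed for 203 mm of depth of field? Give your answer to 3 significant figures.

f/1.80

Write h = H − f = f²/(N·c). The thin-lens limits are Dn = s·h/(h + (s−f)) and Df = s·h/(h − (s−f)), so DoF = Df − Dn = 2·s·(s−f)·h / (h² − (s−f)²).
That is a quadratic in h: DoF·h² − 2·s·(s−f)·h − DoF·(s−f)² = 0 ⇒ h = (s−f)·(s + √(s² + DoF²)) / DoF = 1425 × (1460 + √(1460² + 203²)) / 203 = 1425 × (1460 + 1474.05) / 203 ≈ 20596 mm.
Then N = f²/(c·h) = 35² / (0.033 × 20596) = 1225 / 679.67 ≈ 1.80.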